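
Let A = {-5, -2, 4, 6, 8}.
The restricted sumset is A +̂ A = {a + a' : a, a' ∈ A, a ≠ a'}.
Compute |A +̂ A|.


Restricted sumset: A +̂ A = {a + a' : a ∈ A, a' ∈ A, a ≠ a'}.
Equivalently, take A + A and drop any sum 2a that is achievable ONLY as a + a for a ∈ A (i.e. sums representable only with equal summands).
Enumerate pairs (a, a') with a < a' (symmetric, so each unordered pair gives one sum; this covers all a ≠ a'):
  -5 + -2 = -7
  -5 + 4 = -1
  -5 + 6 = 1
  -5 + 8 = 3
  -2 + 4 = 2
  -2 + 6 = 4
  -2 + 8 = 6
  4 + 6 = 10
  4 + 8 = 12
  6 + 8 = 14
Collected distinct sums: {-7, -1, 1, 2, 3, 4, 6, 10, 12, 14}
|A +̂ A| = 10
(Reference bound: |A +̂ A| ≥ 2|A| - 3 for |A| ≥ 2, with |A| = 5 giving ≥ 7.)

|A +̂ A| = 10


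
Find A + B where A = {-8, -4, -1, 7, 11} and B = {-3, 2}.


A + B = {a + b : a ∈ A, b ∈ B}.
Enumerate all |A|·|B| = 5·2 = 10 pairs (a, b) and collect distinct sums.
a = -8: -8+-3=-11, -8+2=-6
a = -4: -4+-3=-7, -4+2=-2
a = -1: -1+-3=-4, -1+2=1
a = 7: 7+-3=4, 7+2=9
a = 11: 11+-3=8, 11+2=13
Collecting distinct sums: A + B = {-11, -7, -6, -4, -2, 1, 4, 8, 9, 13}
|A + B| = 10

A + B = {-11, -7, -6, -4, -2, 1, 4, 8, 9, 13}


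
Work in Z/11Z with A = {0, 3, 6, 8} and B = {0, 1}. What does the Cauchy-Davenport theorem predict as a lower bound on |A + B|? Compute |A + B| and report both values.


Cauchy-Davenport: |A + B| ≥ min(p, |A| + |B| - 1) for A, B nonempty in Z/pZ.
|A| = 4, |B| = 2, p = 11.
CD lower bound = min(11, 4 + 2 - 1) = min(11, 5) = 5.
Compute A + B mod 11 directly:
a = 0: 0+0=0, 0+1=1
a = 3: 3+0=3, 3+1=4
a = 6: 6+0=6, 6+1=7
a = 8: 8+0=8, 8+1=9
A + B = {0, 1, 3, 4, 6, 7, 8, 9}, so |A + B| = 8.
Verify: 8 ≥ 5? Yes ✓.

CD lower bound = 5, actual |A + B| = 8.


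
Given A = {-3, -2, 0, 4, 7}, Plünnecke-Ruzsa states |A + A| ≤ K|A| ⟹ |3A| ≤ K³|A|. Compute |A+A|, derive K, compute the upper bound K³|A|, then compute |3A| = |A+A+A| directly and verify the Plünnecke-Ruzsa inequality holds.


|A| = 5.
Step 1: Compute A + A by enumerating all 25 pairs.
A + A = {-6, -5, -4, -3, -2, 0, 1, 2, 4, 5, 7, 8, 11, 14}, so |A + A| = 14.
Step 2: Doubling constant K = |A + A|/|A| = 14/5 = 14/5 ≈ 2.8000.
Step 3: Plünnecke-Ruzsa gives |3A| ≤ K³·|A| = (2.8000)³ · 5 ≈ 109.7600.
Step 4: Compute 3A = A + A + A directly by enumerating all triples (a,b,c) ∈ A³; |3A| = 25.
Step 5: Check 25 ≤ 109.7600? Yes ✓.

K = 14/5, Plünnecke-Ruzsa bound K³|A| ≈ 109.7600, |3A| = 25, inequality holds.


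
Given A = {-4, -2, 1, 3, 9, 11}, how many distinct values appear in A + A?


A + A = {a + a' : a, a' ∈ A}; |A| = 6.
General bounds: 2|A| - 1 ≤ |A + A| ≤ |A|(|A|+1)/2, i.e. 11 ≤ |A + A| ≤ 21.
Lower bound 2|A|-1 is attained iff A is an arithmetic progression.
Enumerate sums a + a' for a ≤ a' (symmetric, so this suffices):
a = -4: -4+-4=-8, -4+-2=-6, -4+1=-3, -4+3=-1, -4+9=5, -4+11=7
a = -2: -2+-2=-4, -2+1=-1, -2+3=1, -2+9=7, -2+11=9
a = 1: 1+1=2, 1+3=4, 1+9=10, 1+11=12
a = 3: 3+3=6, 3+9=12, 3+11=14
a = 9: 9+9=18, 9+11=20
a = 11: 11+11=22
Distinct sums: {-8, -6, -4, -3, -1, 1, 2, 4, 5, 6, 7, 9, 10, 12, 14, 18, 20, 22}
|A + A| = 18

|A + A| = 18


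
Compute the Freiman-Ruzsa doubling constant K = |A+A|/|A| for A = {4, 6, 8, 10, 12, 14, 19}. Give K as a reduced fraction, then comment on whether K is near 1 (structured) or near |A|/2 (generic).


|A| = 7.
Compute A + A by enumerating all 49 pairs.
A + A = {8, 10, 12, 14, 16, 18, 20, 22, 23, 24, 25, 26, 27, 28, 29, 31, 33, 38}, so |A + A| = 18.
K = |A + A| / |A| = 18/7 (already in lowest terms) ≈ 2.5714.
Reference: AP of size 7 gives K = 13/7 ≈ 1.8571; a fully generic set of size 7 gives K ≈ 4.0000.

|A| = 7, |A + A| = 18, K = 18/7.


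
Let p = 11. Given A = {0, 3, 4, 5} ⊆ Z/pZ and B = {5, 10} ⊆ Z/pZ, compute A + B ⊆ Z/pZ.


Work in Z/11Z: reduce every sum a + b modulo 11.
Enumerate all 8 pairs:
a = 0: 0+5=5, 0+10=10
a = 3: 3+5=8, 3+10=2
a = 4: 4+5=9, 4+10=3
a = 5: 5+5=10, 5+10=4
Distinct residues collected: {2, 3, 4, 5, 8, 9, 10}
|A + B| = 7 (out of 11 total residues).

A + B = {2, 3, 4, 5, 8, 9, 10}


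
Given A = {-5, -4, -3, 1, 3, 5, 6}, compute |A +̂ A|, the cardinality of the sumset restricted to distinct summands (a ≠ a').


Restricted sumset: A +̂ A = {a + a' : a ∈ A, a' ∈ A, a ≠ a'}.
Equivalently, take A + A and drop any sum 2a that is achievable ONLY as a + a for a ∈ A (i.e. sums representable only with equal summands).
Enumerate pairs (a, a') with a < a' (symmetric, so each unordered pair gives one sum; this covers all a ≠ a'):
  -5 + -4 = -9
  -5 + -3 = -8
  -5 + 1 = -4
  -5 + 3 = -2
  -5 + 5 = 0
  -5 + 6 = 1
  -4 + -3 = -7
  -4 + 1 = -3
  -4 + 3 = -1
  -4 + 5 = 1
  -4 + 6 = 2
  -3 + 1 = -2
  -3 + 3 = 0
  -3 + 5 = 2
  -3 + 6 = 3
  1 + 3 = 4
  1 + 5 = 6
  1 + 6 = 7
  3 + 5 = 8
  3 + 6 = 9
  5 + 6 = 11
Collected distinct sums: {-9, -8, -7, -4, -3, -2, -1, 0, 1, 2, 3, 4, 6, 7, 8, 9, 11}
|A +̂ A| = 17
(Reference bound: |A +̂ A| ≥ 2|A| - 3 for |A| ≥ 2, with |A| = 7 giving ≥ 11.)

|A +̂ A| = 17


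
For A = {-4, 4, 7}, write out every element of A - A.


A - A = {a - a' : a, a' ∈ A}.
Compute a - a' for each ordered pair (a, a'):
a = -4: -4--4=0, -4-4=-8, -4-7=-11
a = 4: 4--4=8, 4-4=0, 4-7=-3
a = 7: 7--4=11, 7-4=3, 7-7=0
Collecting distinct values (and noting 0 appears from a-a):
A - A = {-11, -8, -3, 0, 3, 8, 11}
|A - A| = 7

A - A = {-11, -8, -3, 0, 3, 8, 11}


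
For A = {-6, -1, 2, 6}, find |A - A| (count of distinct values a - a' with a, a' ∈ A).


A - A = {a - a' : a, a' ∈ A}; |A| = 4.
Bounds: 2|A|-1 ≤ |A - A| ≤ |A|² - |A| + 1, i.e. 7 ≤ |A - A| ≤ 13.
Note: 0 ∈ A - A always (from a - a). The set is symmetric: if d ∈ A - A then -d ∈ A - A.
Enumerate nonzero differences d = a - a' with a > a' (then include -d):
Positive differences: {3, 4, 5, 7, 8, 12}
Full difference set: {0} ∪ (positive diffs) ∪ (negative diffs).
|A - A| = 1 + 2·6 = 13 (matches direct enumeration: 13).

|A - A| = 13


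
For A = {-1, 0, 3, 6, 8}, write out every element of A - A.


A - A = {a - a' : a, a' ∈ A}.
Compute a - a' for each ordered pair (a, a'):
a = -1: -1--1=0, -1-0=-1, -1-3=-4, -1-6=-7, -1-8=-9
a = 0: 0--1=1, 0-0=0, 0-3=-3, 0-6=-6, 0-8=-8
a = 3: 3--1=4, 3-0=3, 3-3=0, 3-6=-3, 3-8=-5
a = 6: 6--1=7, 6-0=6, 6-3=3, 6-6=0, 6-8=-2
a = 8: 8--1=9, 8-0=8, 8-3=5, 8-6=2, 8-8=0
Collecting distinct values (and noting 0 appears from a-a):
A - A = {-9, -8, -7, -6, -5, -4, -3, -2, -1, 0, 1, 2, 3, 4, 5, 6, 7, 8, 9}
|A - A| = 19

A - A = {-9, -8, -7, -6, -5, -4, -3, -2, -1, 0, 1, 2, 3, 4, 5, 6, 7, 8, 9}


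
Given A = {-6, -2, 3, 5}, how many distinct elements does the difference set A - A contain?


A - A = {a - a' : a, a' ∈ A}; |A| = 4.
Bounds: 2|A|-1 ≤ |A - A| ≤ |A|² - |A| + 1, i.e. 7 ≤ |A - A| ≤ 13.
Note: 0 ∈ A - A always (from a - a). The set is symmetric: if d ∈ A - A then -d ∈ A - A.
Enumerate nonzero differences d = a - a' with a > a' (then include -d):
Positive differences: {2, 4, 5, 7, 9, 11}
Full difference set: {0} ∪ (positive diffs) ∪ (negative diffs).
|A - A| = 1 + 2·6 = 13 (matches direct enumeration: 13).

|A - A| = 13


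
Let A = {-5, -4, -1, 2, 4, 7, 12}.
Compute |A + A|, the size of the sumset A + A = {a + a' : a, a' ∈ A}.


A + A = {a + a' : a, a' ∈ A}; |A| = 7.
General bounds: 2|A| - 1 ≤ |A + A| ≤ |A|(|A|+1)/2, i.e. 13 ≤ |A + A| ≤ 28.
Lower bound 2|A|-1 is attained iff A is an arithmetic progression.
Enumerate sums a + a' for a ≤ a' (symmetric, so this suffices):
a = -5: -5+-5=-10, -5+-4=-9, -5+-1=-6, -5+2=-3, -5+4=-1, -5+7=2, -5+12=7
a = -4: -4+-4=-8, -4+-1=-5, -4+2=-2, -4+4=0, -4+7=3, -4+12=8
a = -1: -1+-1=-2, -1+2=1, -1+4=3, -1+7=6, -1+12=11
a = 2: 2+2=4, 2+4=6, 2+7=9, 2+12=14
a = 4: 4+4=8, 4+7=11, 4+12=16
a = 7: 7+7=14, 7+12=19
a = 12: 12+12=24
Distinct sums: {-10, -9, -8, -6, -5, -3, -2, -1, 0, 1, 2, 3, 4, 6, 7, 8, 9, 11, 14, 16, 19, 24}
|A + A| = 22

|A + A| = 22


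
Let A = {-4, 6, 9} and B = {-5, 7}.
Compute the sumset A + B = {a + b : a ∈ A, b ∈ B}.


A + B = {a + b : a ∈ A, b ∈ B}.
Enumerate all |A|·|B| = 3·2 = 6 pairs (a, b) and collect distinct sums.
a = -4: -4+-5=-9, -4+7=3
a = 6: 6+-5=1, 6+7=13
a = 9: 9+-5=4, 9+7=16
Collecting distinct sums: A + B = {-9, 1, 3, 4, 13, 16}
|A + B| = 6

A + B = {-9, 1, 3, 4, 13, 16}


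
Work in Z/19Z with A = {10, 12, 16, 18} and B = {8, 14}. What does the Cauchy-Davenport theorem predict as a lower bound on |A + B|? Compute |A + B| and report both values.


Cauchy-Davenport: |A + B| ≥ min(p, |A| + |B| - 1) for A, B nonempty in Z/pZ.
|A| = 4, |B| = 2, p = 19.
CD lower bound = min(19, 4 + 2 - 1) = min(19, 5) = 5.
Compute A + B mod 19 directly:
a = 10: 10+8=18, 10+14=5
a = 12: 12+8=1, 12+14=7
a = 16: 16+8=5, 16+14=11
a = 18: 18+8=7, 18+14=13
A + B = {1, 5, 7, 11, 13, 18}, so |A + B| = 6.
Verify: 6 ≥ 5? Yes ✓.

CD lower bound = 5, actual |A + B| = 6.


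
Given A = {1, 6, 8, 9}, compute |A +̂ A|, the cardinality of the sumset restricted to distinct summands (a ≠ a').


Restricted sumset: A +̂ A = {a + a' : a ∈ A, a' ∈ A, a ≠ a'}.
Equivalently, take A + A and drop any sum 2a that is achievable ONLY as a + a for a ∈ A (i.e. sums representable only with equal summands).
Enumerate pairs (a, a') with a < a' (symmetric, so each unordered pair gives one sum; this covers all a ≠ a'):
  1 + 6 = 7
  1 + 8 = 9
  1 + 9 = 10
  6 + 8 = 14
  6 + 9 = 15
  8 + 9 = 17
Collected distinct sums: {7, 9, 10, 14, 15, 17}
|A +̂ A| = 6
(Reference bound: |A +̂ A| ≥ 2|A| - 3 for |A| ≥ 2, with |A| = 4 giving ≥ 5.)

|A +̂ A| = 6


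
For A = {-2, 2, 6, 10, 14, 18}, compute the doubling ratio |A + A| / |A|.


|A| = 6.
Compute A + A by enumerating all 36 pairs.
A + A = {-4, 0, 4, 8, 12, 16, 20, 24, 28, 32, 36}, so |A + A| = 11.
K = |A + A| / |A| = 11/6 (already in lowest terms) ≈ 1.8333.
Reference: AP of size 6 gives K = 11/6 ≈ 1.8333; a fully generic set of size 6 gives K ≈ 3.5000.

|A| = 6, |A + A| = 11, K = 11/6.


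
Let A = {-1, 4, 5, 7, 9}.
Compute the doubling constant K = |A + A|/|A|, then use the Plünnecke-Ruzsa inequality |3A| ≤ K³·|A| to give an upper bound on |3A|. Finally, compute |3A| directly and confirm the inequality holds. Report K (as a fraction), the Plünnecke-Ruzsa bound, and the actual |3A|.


|A| = 5.
Step 1: Compute A + A by enumerating all 25 pairs.
A + A = {-2, 3, 4, 6, 8, 9, 10, 11, 12, 13, 14, 16, 18}, so |A + A| = 13.
Step 2: Doubling constant K = |A + A|/|A| = 13/5 = 13/5 ≈ 2.6000.
Step 3: Plünnecke-Ruzsa gives |3A| ≤ K³·|A| = (2.6000)³ · 5 ≈ 87.8800.
Step 4: Compute 3A = A + A + A directly by enumerating all triples (a,b,c) ∈ A³; |3A| = 23.
Step 5: Check 23 ≤ 87.8800? Yes ✓.

K = 13/5, Plünnecke-Ruzsa bound K³|A| ≈ 87.8800, |3A| = 23, inequality holds.


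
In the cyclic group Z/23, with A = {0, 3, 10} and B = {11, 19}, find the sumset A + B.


Work in Z/23Z: reduce every sum a + b modulo 23.
Enumerate all 6 pairs:
a = 0: 0+11=11, 0+19=19
a = 3: 3+11=14, 3+19=22
a = 10: 10+11=21, 10+19=6
Distinct residues collected: {6, 11, 14, 19, 21, 22}
|A + B| = 6 (out of 23 total residues).

A + B = {6, 11, 14, 19, 21, 22}


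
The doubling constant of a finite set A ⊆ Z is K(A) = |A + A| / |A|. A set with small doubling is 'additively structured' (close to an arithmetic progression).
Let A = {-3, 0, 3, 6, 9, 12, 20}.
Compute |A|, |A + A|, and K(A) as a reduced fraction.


|A| = 7.
Compute A + A by enumerating all 49 pairs.
A + A = {-6, -3, 0, 3, 6, 9, 12, 15, 17, 18, 20, 21, 23, 24, 26, 29, 32, 40}, so |A + A| = 18.
K = |A + A| / |A| = 18/7 (already in lowest terms) ≈ 2.5714.
Reference: AP of size 7 gives K = 13/7 ≈ 1.8571; a fully generic set of size 7 gives K ≈ 4.0000.

|A| = 7, |A + A| = 18, K = 18/7.


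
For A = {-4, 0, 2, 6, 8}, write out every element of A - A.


A - A = {a - a' : a, a' ∈ A}.
Compute a - a' for each ordered pair (a, a'):
a = -4: -4--4=0, -4-0=-4, -4-2=-6, -4-6=-10, -4-8=-12
a = 0: 0--4=4, 0-0=0, 0-2=-2, 0-6=-6, 0-8=-8
a = 2: 2--4=6, 2-0=2, 2-2=0, 2-6=-4, 2-8=-6
a = 6: 6--4=10, 6-0=6, 6-2=4, 6-6=0, 6-8=-2
a = 8: 8--4=12, 8-0=8, 8-2=6, 8-6=2, 8-8=0
Collecting distinct values (and noting 0 appears from a-a):
A - A = {-12, -10, -8, -6, -4, -2, 0, 2, 4, 6, 8, 10, 12}
|A - A| = 13

A - A = {-12, -10, -8, -6, -4, -2, 0, 2, 4, 6, 8, 10, 12}


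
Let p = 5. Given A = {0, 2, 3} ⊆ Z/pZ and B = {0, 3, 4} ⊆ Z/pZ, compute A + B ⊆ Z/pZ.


Work in Z/5Z: reduce every sum a + b modulo 5.
Enumerate all 9 pairs:
a = 0: 0+0=0, 0+3=3, 0+4=4
a = 2: 2+0=2, 2+3=0, 2+4=1
a = 3: 3+0=3, 3+3=1, 3+4=2
Distinct residues collected: {0, 1, 2, 3, 4}
|A + B| = 5 (out of 5 total residues).

A + B = {0, 1, 2, 3, 4}


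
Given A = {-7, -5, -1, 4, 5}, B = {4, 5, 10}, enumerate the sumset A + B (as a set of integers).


A + B = {a + b : a ∈ A, b ∈ B}.
Enumerate all |A|·|B| = 5·3 = 15 pairs (a, b) and collect distinct sums.
a = -7: -7+4=-3, -7+5=-2, -7+10=3
a = -5: -5+4=-1, -5+5=0, -5+10=5
a = -1: -1+4=3, -1+5=4, -1+10=9
a = 4: 4+4=8, 4+5=9, 4+10=14
a = 5: 5+4=9, 5+5=10, 5+10=15
Collecting distinct sums: A + B = {-3, -2, -1, 0, 3, 4, 5, 8, 9, 10, 14, 15}
|A + B| = 12

A + B = {-3, -2, -1, 0, 3, 4, 5, 8, 9, 10, 14, 15}


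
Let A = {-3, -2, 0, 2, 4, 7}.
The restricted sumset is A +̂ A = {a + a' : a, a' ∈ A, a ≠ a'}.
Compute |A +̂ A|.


Restricted sumset: A +̂ A = {a + a' : a ∈ A, a' ∈ A, a ≠ a'}.
Equivalently, take A + A and drop any sum 2a that is achievable ONLY as a + a for a ∈ A (i.e. sums representable only with equal summands).
Enumerate pairs (a, a') with a < a' (symmetric, so each unordered pair gives one sum; this covers all a ≠ a'):
  -3 + -2 = -5
  -3 + 0 = -3
  -3 + 2 = -1
  -3 + 4 = 1
  -3 + 7 = 4
  -2 + 0 = -2
  -2 + 2 = 0
  -2 + 4 = 2
  -2 + 7 = 5
  0 + 2 = 2
  0 + 4 = 4
  0 + 7 = 7
  2 + 4 = 6
  2 + 7 = 9
  4 + 7 = 11
Collected distinct sums: {-5, -3, -2, -1, 0, 1, 2, 4, 5, 6, 7, 9, 11}
|A +̂ A| = 13
(Reference bound: |A +̂ A| ≥ 2|A| - 3 for |A| ≥ 2, with |A| = 6 giving ≥ 9.)

|A +̂ A| = 13


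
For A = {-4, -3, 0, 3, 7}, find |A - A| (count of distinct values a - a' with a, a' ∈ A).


A - A = {a - a' : a, a' ∈ A}; |A| = 5.
Bounds: 2|A|-1 ≤ |A - A| ≤ |A|² - |A| + 1, i.e. 9 ≤ |A - A| ≤ 21.
Note: 0 ∈ A - A always (from a - a). The set is symmetric: if d ∈ A - A then -d ∈ A - A.
Enumerate nonzero differences d = a - a' with a > a' (then include -d):
Positive differences: {1, 3, 4, 6, 7, 10, 11}
Full difference set: {0} ∪ (positive diffs) ∪ (negative diffs).
|A - A| = 1 + 2·7 = 15 (matches direct enumeration: 15).

|A - A| = 15


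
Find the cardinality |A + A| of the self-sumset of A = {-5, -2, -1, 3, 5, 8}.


A + A = {a + a' : a, a' ∈ A}; |A| = 6.
General bounds: 2|A| - 1 ≤ |A + A| ≤ |A|(|A|+1)/2, i.e. 11 ≤ |A + A| ≤ 21.
Lower bound 2|A|-1 is attained iff A is an arithmetic progression.
Enumerate sums a + a' for a ≤ a' (symmetric, so this suffices):
a = -5: -5+-5=-10, -5+-2=-7, -5+-1=-6, -5+3=-2, -5+5=0, -5+8=3
a = -2: -2+-2=-4, -2+-1=-3, -2+3=1, -2+5=3, -2+8=6
a = -1: -1+-1=-2, -1+3=2, -1+5=4, -1+8=7
a = 3: 3+3=6, 3+5=8, 3+8=11
a = 5: 5+5=10, 5+8=13
a = 8: 8+8=16
Distinct sums: {-10, -7, -6, -4, -3, -2, 0, 1, 2, 3, 4, 6, 7, 8, 10, 11, 13, 16}
|A + A| = 18

|A + A| = 18


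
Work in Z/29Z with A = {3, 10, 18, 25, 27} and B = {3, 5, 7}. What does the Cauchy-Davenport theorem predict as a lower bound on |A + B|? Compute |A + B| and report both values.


Cauchy-Davenport: |A + B| ≥ min(p, |A| + |B| - 1) for A, B nonempty in Z/pZ.
|A| = 5, |B| = 3, p = 29.
CD lower bound = min(29, 5 + 3 - 1) = min(29, 7) = 7.
Compute A + B mod 29 directly:
a = 3: 3+3=6, 3+5=8, 3+7=10
a = 10: 10+3=13, 10+5=15, 10+7=17
a = 18: 18+3=21, 18+5=23, 18+7=25
a = 25: 25+3=28, 25+5=1, 25+7=3
a = 27: 27+3=1, 27+5=3, 27+7=5
A + B = {1, 3, 5, 6, 8, 10, 13, 15, 17, 21, 23, 25, 28}, so |A + B| = 13.
Verify: 13 ≥ 7? Yes ✓.

CD lower bound = 7, actual |A + B| = 13.


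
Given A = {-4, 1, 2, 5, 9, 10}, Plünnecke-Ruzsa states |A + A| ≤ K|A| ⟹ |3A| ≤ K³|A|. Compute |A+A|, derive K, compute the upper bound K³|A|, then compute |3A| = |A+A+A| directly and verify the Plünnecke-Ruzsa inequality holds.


|A| = 6.
Step 1: Compute A + A by enumerating all 36 pairs.
A + A = {-8, -3, -2, 1, 2, 3, 4, 5, 6, 7, 10, 11, 12, 14, 15, 18, 19, 20}, so |A + A| = 18.
Step 2: Doubling constant K = |A + A|/|A| = 18/6 = 18/6 ≈ 3.0000.
Step 3: Plünnecke-Ruzsa gives |3A| ≤ K³·|A| = (3.0000)³ · 6 ≈ 162.0000.
Step 4: Compute 3A = A + A + A directly by enumerating all triples (a,b,c) ∈ A³; |3A| = 35.
Step 5: Check 35 ≤ 162.0000? Yes ✓.

K = 18/6, Plünnecke-Ruzsa bound K³|A| ≈ 162.0000, |3A| = 35, inequality holds.


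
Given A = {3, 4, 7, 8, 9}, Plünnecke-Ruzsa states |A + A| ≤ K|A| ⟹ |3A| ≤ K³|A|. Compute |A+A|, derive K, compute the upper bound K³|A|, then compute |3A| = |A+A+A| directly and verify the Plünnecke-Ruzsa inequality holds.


|A| = 5.
Step 1: Compute A + A by enumerating all 25 pairs.
A + A = {6, 7, 8, 10, 11, 12, 13, 14, 15, 16, 17, 18}, so |A + A| = 12.
Step 2: Doubling constant K = |A + A|/|A| = 12/5 = 12/5 ≈ 2.4000.
Step 3: Plünnecke-Ruzsa gives |3A| ≤ K³·|A| = (2.4000)³ · 5 ≈ 69.1200.
Step 4: Compute 3A = A + A + A directly by enumerating all triples (a,b,c) ∈ A³; |3A| = 19.
Step 5: Check 19 ≤ 69.1200? Yes ✓.

K = 12/5, Plünnecke-Ruzsa bound K³|A| ≈ 69.1200, |3A| = 19, inequality holds.


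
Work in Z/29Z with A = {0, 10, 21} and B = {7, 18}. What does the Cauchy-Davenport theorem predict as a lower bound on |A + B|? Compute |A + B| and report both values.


Cauchy-Davenport: |A + B| ≥ min(p, |A| + |B| - 1) for A, B nonempty in Z/pZ.
|A| = 3, |B| = 2, p = 29.
CD lower bound = min(29, 3 + 2 - 1) = min(29, 4) = 4.
Compute A + B mod 29 directly:
a = 0: 0+7=7, 0+18=18
a = 10: 10+7=17, 10+18=28
a = 21: 21+7=28, 21+18=10
A + B = {7, 10, 17, 18, 28}, so |A + B| = 5.
Verify: 5 ≥ 4? Yes ✓.

CD lower bound = 4, actual |A + B| = 5.


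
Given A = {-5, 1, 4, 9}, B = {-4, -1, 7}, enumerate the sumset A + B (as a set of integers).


A + B = {a + b : a ∈ A, b ∈ B}.
Enumerate all |A|·|B| = 4·3 = 12 pairs (a, b) and collect distinct sums.
a = -5: -5+-4=-9, -5+-1=-6, -5+7=2
a = 1: 1+-4=-3, 1+-1=0, 1+7=8
a = 4: 4+-4=0, 4+-1=3, 4+7=11
a = 9: 9+-4=5, 9+-1=8, 9+7=16
Collecting distinct sums: A + B = {-9, -6, -3, 0, 2, 3, 5, 8, 11, 16}
|A + B| = 10

A + B = {-9, -6, -3, 0, 2, 3, 5, 8, 11, 16}


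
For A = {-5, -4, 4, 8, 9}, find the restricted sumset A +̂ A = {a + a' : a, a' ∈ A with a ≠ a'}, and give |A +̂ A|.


Restricted sumset: A +̂ A = {a + a' : a ∈ A, a' ∈ A, a ≠ a'}.
Equivalently, take A + A and drop any sum 2a that is achievable ONLY as a + a for a ∈ A (i.e. sums representable only with equal summands).
Enumerate pairs (a, a') with a < a' (symmetric, so each unordered pair gives one sum; this covers all a ≠ a'):
  -5 + -4 = -9
  -5 + 4 = -1
  -5 + 8 = 3
  -5 + 9 = 4
  -4 + 4 = 0
  -4 + 8 = 4
  -4 + 9 = 5
  4 + 8 = 12
  4 + 9 = 13
  8 + 9 = 17
Collected distinct sums: {-9, -1, 0, 3, 4, 5, 12, 13, 17}
|A +̂ A| = 9
(Reference bound: |A +̂ A| ≥ 2|A| - 3 for |A| ≥ 2, with |A| = 5 giving ≥ 7.)

|A +̂ A| = 9


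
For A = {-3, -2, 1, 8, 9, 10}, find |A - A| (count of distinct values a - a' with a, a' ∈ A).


A - A = {a - a' : a, a' ∈ A}; |A| = 6.
Bounds: 2|A|-1 ≤ |A - A| ≤ |A|² - |A| + 1, i.e. 11 ≤ |A - A| ≤ 31.
Note: 0 ∈ A - A always (from a - a). The set is symmetric: if d ∈ A - A then -d ∈ A - A.
Enumerate nonzero differences d = a - a' with a > a' (then include -d):
Positive differences: {1, 2, 3, 4, 7, 8, 9, 10, 11, 12, 13}
Full difference set: {0} ∪ (positive diffs) ∪ (negative diffs).
|A - A| = 1 + 2·11 = 23 (matches direct enumeration: 23).

|A - A| = 23


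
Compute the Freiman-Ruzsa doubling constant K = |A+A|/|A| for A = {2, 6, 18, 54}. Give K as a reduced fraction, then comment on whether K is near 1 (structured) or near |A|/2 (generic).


|A| = 4.
Compute A + A by enumerating all 16 pairs.
A + A = {4, 8, 12, 20, 24, 36, 56, 60, 72, 108}, so |A + A| = 10.
K = |A + A| / |A| = 10/4 = 5/2 ≈ 2.5000.
Reference: AP of size 4 gives K = 7/4 ≈ 1.7500; a fully generic set of size 4 gives K ≈ 2.5000.

|A| = 4, |A + A| = 10, K = 10/4 = 5/2.


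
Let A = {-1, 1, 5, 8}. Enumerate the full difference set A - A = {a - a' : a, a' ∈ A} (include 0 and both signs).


A - A = {a - a' : a, a' ∈ A}.
Compute a - a' for each ordered pair (a, a'):
a = -1: -1--1=0, -1-1=-2, -1-5=-6, -1-8=-9
a = 1: 1--1=2, 1-1=0, 1-5=-4, 1-8=-7
a = 5: 5--1=6, 5-1=4, 5-5=0, 5-8=-3
a = 8: 8--1=9, 8-1=7, 8-5=3, 8-8=0
Collecting distinct values (and noting 0 appears from a-a):
A - A = {-9, -7, -6, -4, -3, -2, 0, 2, 3, 4, 6, 7, 9}
|A - A| = 13

A - A = {-9, -7, -6, -4, -3, -2, 0, 2, 3, 4, 6, 7, 9}


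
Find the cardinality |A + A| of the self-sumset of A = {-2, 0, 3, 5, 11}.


A + A = {a + a' : a, a' ∈ A}; |A| = 5.
General bounds: 2|A| - 1 ≤ |A + A| ≤ |A|(|A|+1)/2, i.e. 9 ≤ |A + A| ≤ 15.
Lower bound 2|A|-1 is attained iff A is an arithmetic progression.
Enumerate sums a + a' for a ≤ a' (symmetric, so this suffices):
a = -2: -2+-2=-4, -2+0=-2, -2+3=1, -2+5=3, -2+11=9
a = 0: 0+0=0, 0+3=3, 0+5=5, 0+11=11
a = 3: 3+3=6, 3+5=8, 3+11=14
a = 5: 5+5=10, 5+11=16
a = 11: 11+11=22
Distinct sums: {-4, -2, 0, 1, 3, 5, 6, 8, 9, 10, 11, 14, 16, 22}
|A + A| = 14

|A + A| = 14


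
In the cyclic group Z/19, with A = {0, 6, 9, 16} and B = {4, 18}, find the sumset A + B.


Work in Z/19Z: reduce every sum a + b modulo 19.
Enumerate all 8 pairs:
a = 0: 0+4=4, 0+18=18
a = 6: 6+4=10, 6+18=5
a = 9: 9+4=13, 9+18=8
a = 16: 16+4=1, 16+18=15
Distinct residues collected: {1, 4, 5, 8, 10, 13, 15, 18}
|A + B| = 8 (out of 19 total residues).

A + B = {1, 4, 5, 8, 10, 13, 15, 18}


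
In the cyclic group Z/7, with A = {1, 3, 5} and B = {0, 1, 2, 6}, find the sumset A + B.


Work in Z/7Z: reduce every sum a + b modulo 7.
Enumerate all 12 pairs:
a = 1: 1+0=1, 1+1=2, 1+2=3, 1+6=0
a = 3: 3+0=3, 3+1=4, 3+2=5, 3+6=2
a = 5: 5+0=5, 5+1=6, 5+2=0, 5+6=4
Distinct residues collected: {0, 1, 2, 3, 4, 5, 6}
|A + B| = 7 (out of 7 total residues).

A + B = {0, 1, 2, 3, 4, 5, 6}


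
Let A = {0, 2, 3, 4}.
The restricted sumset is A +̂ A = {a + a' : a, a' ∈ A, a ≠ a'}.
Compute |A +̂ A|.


Restricted sumset: A +̂ A = {a + a' : a ∈ A, a' ∈ A, a ≠ a'}.
Equivalently, take A + A and drop any sum 2a that is achievable ONLY as a + a for a ∈ A (i.e. sums representable only with equal summands).
Enumerate pairs (a, a') with a < a' (symmetric, so each unordered pair gives one sum; this covers all a ≠ a'):
  0 + 2 = 2
  0 + 3 = 3
  0 + 4 = 4
  2 + 3 = 5
  2 + 4 = 6
  3 + 4 = 7
Collected distinct sums: {2, 3, 4, 5, 6, 7}
|A +̂ A| = 6
(Reference bound: |A +̂ A| ≥ 2|A| - 3 for |A| ≥ 2, with |A| = 4 giving ≥ 5.)

|A +̂ A| = 6


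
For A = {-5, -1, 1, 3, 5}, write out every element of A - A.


A - A = {a - a' : a, a' ∈ A}.
Compute a - a' for each ordered pair (a, a'):
a = -5: -5--5=0, -5--1=-4, -5-1=-6, -5-3=-8, -5-5=-10
a = -1: -1--5=4, -1--1=0, -1-1=-2, -1-3=-4, -1-5=-6
a = 1: 1--5=6, 1--1=2, 1-1=0, 1-3=-2, 1-5=-4
a = 3: 3--5=8, 3--1=4, 3-1=2, 3-3=0, 3-5=-2
a = 5: 5--5=10, 5--1=6, 5-1=4, 5-3=2, 5-5=0
Collecting distinct values (and noting 0 appears from a-a):
A - A = {-10, -8, -6, -4, -2, 0, 2, 4, 6, 8, 10}
|A - A| = 11

A - A = {-10, -8, -6, -4, -2, 0, 2, 4, 6, 8, 10}


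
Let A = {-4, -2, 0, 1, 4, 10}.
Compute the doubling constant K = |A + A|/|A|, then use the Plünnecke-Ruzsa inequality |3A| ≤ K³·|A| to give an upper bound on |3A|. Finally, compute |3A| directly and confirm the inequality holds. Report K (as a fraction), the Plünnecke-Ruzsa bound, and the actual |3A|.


|A| = 6.
Step 1: Compute A + A by enumerating all 36 pairs.
A + A = {-8, -6, -4, -3, -2, -1, 0, 1, 2, 4, 5, 6, 8, 10, 11, 14, 20}, so |A + A| = 17.
Step 2: Doubling constant K = |A + A|/|A| = 17/6 = 17/6 ≈ 2.8333.
Step 3: Plünnecke-Ruzsa gives |3A| ≤ K³·|A| = (2.8333)³ · 6 ≈ 136.4722.
Step 4: Compute 3A = A + A + A directly by enumerating all triples (a,b,c) ∈ A³; |3A| = 31.
Step 5: Check 31 ≤ 136.4722? Yes ✓.

K = 17/6, Plünnecke-Ruzsa bound K³|A| ≈ 136.4722, |3A| = 31, inequality holds.


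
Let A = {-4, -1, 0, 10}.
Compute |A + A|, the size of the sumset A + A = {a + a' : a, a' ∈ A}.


A + A = {a + a' : a, a' ∈ A}; |A| = 4.
General bounds: 2|A| - 1 ≤ |A + A| ≤ |A|(|A|+1)/2, i.e. 7 ≤ |A + A| ≤ 10.
Lower bound 2|A|-1 is attained iff A is an arithmetic progression.
Enumerate sums a + a' for a ≤ a' (symmetric, so this suffices):
a = -4: -4+-4=-8, -4+-1=-5, -4+0=-4, -4+10=6
a = -1: -1+-1=-2, -1+0=-1, -1+10=9
a = 0: 0+0=0, 0+10=10
a = 10: 10+10=20
Distinct sums: {-8, -5, -4, -2, -1, 0, 6, 9, 10, 20}
|A + A| = 10

|A + A| = 10


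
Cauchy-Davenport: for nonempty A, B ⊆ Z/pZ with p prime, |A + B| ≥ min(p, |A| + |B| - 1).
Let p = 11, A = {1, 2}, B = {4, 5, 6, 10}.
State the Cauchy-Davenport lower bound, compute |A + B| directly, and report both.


Cauchy-Davenport: |A + B| ≥ min(p, |A| + |B| - 1) for A, B nonempty in Z/pZ.
|A| = 2, |B| = 4, p = 11.
CD lower bound = min(11, 2 + 4 - 1) = min(11, 5) = 5.
Compute A + B mod 11 directly:
a = 1: 1+4=5, 1+5=6, 1+6=7, 1+10=0
a = 2: 2+4=6, 2+5=7, 2+6=8, 2+10=1
A + B = {0, 1, 5, 6, 7, 8}, so |A + B| = 6.
Verify: 6 ≥ 5? Yes ✓.

CD lower bound = 5, actual |A + B| = 6.


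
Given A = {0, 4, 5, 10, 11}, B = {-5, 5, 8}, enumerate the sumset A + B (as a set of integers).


A + B = {a + b : a ∈ A, b ∈ B}.
Enumerate all |A|·|B| = 5·3 = 15 pairs (a, b) and collect distinct sums.
a = 0: 0+-5=-5, 0+5=5, 0+8=8
a = 4: 4+-5=-1, 4+5=9, 4+8=12
a = 5: 5+-5=0, 5+5=10, 5+8=13
a = 10: 10+-5=5, 10+5=15, 10+8=18
a = 11: 11+-5=6, 11+5=16, 11+8=19
Collecting distinct sums: A + B = {-5, -1, 0, 5, 6, 8, 9, 10, 12, 13, 15, 16, 18, 19}
|A + B| = 14

A + B = {-5, -1, 0, 5, 6, 8, 9, 10, 12, 13, 15, 16, 18, 19}


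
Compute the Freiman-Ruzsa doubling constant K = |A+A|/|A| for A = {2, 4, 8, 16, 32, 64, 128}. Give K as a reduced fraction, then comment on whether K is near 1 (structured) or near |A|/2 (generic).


|A| = 7.
Compute A + A by enumerating all 49 pairs.
A + A = {4, 6, 8, 10, 12, 16, 18, 20, 24, 32, 34, 36, 40, 48, 64, 66, 68, 72, 80, 96, 128, 130, 132, 136, 144, 160, 192, 256}, so |A + A| = 28.
K = |A + A| / |A| = 28/7 = 4/1 ≈ 4.0000.
Reference: AP of size 7 gives K = 13/7 ≈ 1.8571; a fully generic set of size 7 gives K ≈ 4.0000.

|A| = 7, |A + A| = 28, K = 28/7 = 4/1.


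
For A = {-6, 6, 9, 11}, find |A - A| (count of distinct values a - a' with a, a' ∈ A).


A - A = {a - a' : a, a' ∈ A}; |A| = 4.
Bounds: 2|A|-1 ≤ |A - A| ≤ |A|² - |A| + 1, i.e. 7 ≤ |A - A| ≤ 13.
Note: 0 ∈ A - A always (from a - a). The set is symmetric: if d ∈ A - A then -d ∈ A - A.
Enumerate nonzero differences d = a - a' with a > a' (then include -d):
Positive differences: {2, 3, 5, 12, 15, 17}
Full difference set: {0} ∪ (positive diffs) ∪ (negative diffs).
|A - A| = 1 + 2·6 = 13 (matches direct enumeration: 13).

|A - A| = 13


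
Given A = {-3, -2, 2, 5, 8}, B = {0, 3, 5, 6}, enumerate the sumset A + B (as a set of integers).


A + B = {a + b : a ∈ A, b ∈ B}.
Enumerate all |A|·|B| = 5·4 = 20 pairs (a, b) and collect distinct sums.
a = -3: -3+0=-3, -3+3=0, -3+5=2, -3+6=3
a = -2: -2+0=-2, -2+3=1, -2+5=3, -2+6=4
a = 2: 2+0=2, 2+3=5, 2+5=7, 2+6=8
a = 5: 5+0=5, 5+3=8, 5+5=10, 5+6=11
a = 8: 8+0=8, 8+3=11, 8+5=13, 8+6=14
Collecting distinct sums: A + B = {-3, -2, 0, 1, 2, 3, 4, 5, 7, 8, 10, 11, 13, 14}
|A + B| = 14

A + B = {-3, -2, 0, 1, 2, 3, 4, 5, 7, 8, 10, 11, 13, 14}


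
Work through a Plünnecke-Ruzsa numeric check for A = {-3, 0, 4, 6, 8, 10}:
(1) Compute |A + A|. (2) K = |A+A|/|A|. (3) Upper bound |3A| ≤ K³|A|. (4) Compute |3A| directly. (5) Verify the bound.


|A| = 6.
Step 1: Compute A + A by enumerating all 36 pairs.
A + A = {-6, -3, 0, 1, 3, 4, 5, 6, 7, 8, 10, 12, 14, 16, 18, 20}, so |A + A| = 16.
Step 2: Doubling constant K = |A + A|/|A| = 16/6 = 16/6 ≈ 2.6667.
Step 3: Plünnecke-Ruzsa gives |3A| ≤ K³·|A| = (2.6667)³ · 6 ≈ 113.7778.
Step 4: Compute 3A = A + A + A directly by enumerating all triples (a,b,c) ∈ A³; |3A| = 29.
Step 5: Check 29 ≤ 113.7778? Yes ✓.

K = 16/6, Plünnecke-Ruzsa bound K³|A| ≈ 113.7778, |3A| = 29, inequality holds.


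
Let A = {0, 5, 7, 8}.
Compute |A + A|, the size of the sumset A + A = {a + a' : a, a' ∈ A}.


A + A = {a + a' : a, a' ∈ A}; |A| = 4.
General bounds: 2|A| - 1 ≤ |A + A| ≤ |A|(|A|+1)/2, i.e. 7 ≤ |A + A| ≤ 10.
Lower bound 2|A|-1 is attained iff A is an arithmetic progression.
Enumerate sums a + a' for a ≤ a' (symmetric, so this suffices):
a = 0: 0+0=0, 0+5=5, 0+7=7, 0+8=8
a = 5: 5+5=10, 5+7=12, 5+8=13
a = 7: 7+7=14, 7+8=15
a = 8: 8+8=16
Distinct sums: {0, 5, 7, 8, 10, 12, 13, 14, 15, 16}
|A + A| = 10

|A + A| = 10


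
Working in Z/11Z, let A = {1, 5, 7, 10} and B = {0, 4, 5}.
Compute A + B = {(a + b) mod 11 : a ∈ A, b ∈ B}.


Work in Z/11Z: reduce every sum a + b modulo 11.
Enumerate all 12 pairs:
a = 1: 1+0=1, 1+4=5, 1+5=6
a = 5: 5+0=5, 5+4=9, 5+5=10
a = 7: 7+0=7, 7+4=0, 7+5=1
a = 10: 10+0=10, 10+4=3, 10+5=4
Distinct residues collected: {0, 1, 3, 4, 5, 6, 7, 9, 10}
|A + B| = 9 (out of 11 total residues).

A + B = {0, 1, 3, 4, 5, 6, 7, 9, 10}


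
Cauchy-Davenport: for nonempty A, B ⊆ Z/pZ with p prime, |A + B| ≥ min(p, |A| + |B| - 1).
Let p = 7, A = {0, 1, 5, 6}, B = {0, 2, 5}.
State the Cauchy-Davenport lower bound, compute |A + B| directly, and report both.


Cauchy-Davenport: |A + B| ≥ min(p, |A| + |B| - 1) for A, B nonempty in Z/pZ.
|A| = 4, |B| = 3, p = 7.
CD lower bound = min(7, 4 + 3 - 1) = min(7, 6) = 6.
Compute A + B mod 7 directly:
a = 0: 0+0=0, 0+2=2, 0+5=5
a = 1: 1+0=1, 1+2=3, 1+5=6
a = 5: 5+0=5, 5+2=0, 5+5=3
a = 6: 6+0=6, 6+2=1, 6+5=4
A + B = {0, 1, 2, 3, 4, 5, 6}, so |A + B| = 7.
Verify: 7 ≥ 6? Yes ✓.

CD lower bound = 6, actual |A + B| = 7.


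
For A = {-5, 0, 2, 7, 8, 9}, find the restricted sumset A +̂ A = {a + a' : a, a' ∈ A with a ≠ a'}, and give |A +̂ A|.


Restricted sumset: A +̂ A = {a + a' : a ∈ A, a' ∈ A, a ≠ a'}.
Equivalently, take A + A and drop any sum 2a that is achievable ONLY as a + a for a ∈ A (i.e. sums representable only with equal summands).
Enumerate pairs (a, a') with a < a' (symmetric, so each unordered pair gives one sum; this covers all a ≠ a'):
  -5 + 0 = -5
  -5 + 2 = -3
  -5 + 7 = 2
  -5 + 8 = 3
  -5 + 9 = 4
  0 + 2 = 2
  0 + 7 = 7
  0 + 8 = 8
  0 + 9 = 9
  2 + 7 = 9
  2 + 8 = 10
  2 + 9 = 11
  7 + 8 = 15
  7 + 9 = 16
  8 + 9 = 17
Collected distinct sums: {-5, -3, 2, 3, 4, 7, 8, 9, 10, 11, 15, 16, 17}
|A +̂ A| = 13
(Reference bound: |A +̂ A| ≥ 2|A| - 3 for |A| ≥ 2, with |A| = 6 giving ≥ 9.)

|A +̂ A| = 13


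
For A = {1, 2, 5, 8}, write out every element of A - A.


A - A = {a - a' : a, a' ∈ A}.
Compute a - a' for each ordered pair (a, a'):
a = 1: 1-1=0, 1-2=-1, 1-5=-4, 1-8=-7
a = 2: 2-1=1, 2-2=0, 2-5=-3, 2-8=-6
a = 5: 5-1=4, 5-2=3, 5-5=0, 5-8=-3
a = 8: 8-1=7, 8-2=6, 8-5=3, 8-8=0
Collecting distinct values (and noting 0 appears from a-a):
A - A = {-7, -6, -4, -3, -1, 0, 1, 3, 4, 6, 7}
|A - A| = 11

A - A = {-7, -6, -4, -3, -1, 0, 1, 3, 4, 6, 7}


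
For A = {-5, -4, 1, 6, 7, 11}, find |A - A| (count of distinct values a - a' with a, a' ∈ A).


A - A = {a - a' : a, a' ∈ A}; |A| = 6.
Bounds: 2|A|-1 ≤ |A - A| ≤ |A|² - |A| + 1, i.e. 11 ≤ |A - A| ≤ 31.
Note: 0 ∈ A - A always (from a - a). The set is symmetric: if d ∈ A - A then -d ∈ A - A.
Enumerate nonzero differences d = a - a' with a > a' (then include -d):
Positive differences: {1, 4, 5, 6, 10, 11, 12, 15, 16}
Full difference set: {0} ∪ (positive diffs) ∪ (negative diffs).
|A - A| = 1 + 2·9 = 19 (matches direct enumeration: 19).

|A - A| = 19


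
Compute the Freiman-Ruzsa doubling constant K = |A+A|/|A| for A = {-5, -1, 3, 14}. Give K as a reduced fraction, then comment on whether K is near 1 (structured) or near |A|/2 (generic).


|A| = 4.
Compute A + A by enumerating all 16 pairs.
A + A = {-10, -6, -2, 2, 6, 9, 13, 17, 28}, so |A + A| = 9.
K = |A + A| / |A| = 9/4 (already in lowest terms) ≈ 2.2500.
Reference: AP of size 4 gives K = 7/4 ≈ 1.7500; a fully generic set of size 4 gives K ≈ 2.5000.

|A| = 4, |A + A| = 9, K = 9/4.


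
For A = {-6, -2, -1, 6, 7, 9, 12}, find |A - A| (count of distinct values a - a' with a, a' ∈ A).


A - A = {a - a' : a, a' ∈ A}; |A| = 7.
Bounds: 2|A|-1 ≤ |A - A| ≤ |A|² - |A| + 1, i.e. 13 ≤ |A - A| ≤ 43.
Note: 0 ∈ A - A always (from a - a). The set is symmetric: if d ∈ A - A then -d ∈ A - A.
Enumerate nonzero differences d = a - a' with a > a' (then include -d):
Positive differences: {1, 2, 3, 4, 5, 6, 7, 8, 9, 10, 11, 12, 13, 14, 15, 18}
Full difference set: {0} ∪ (positive diffs) ∪ (negative diffs).
|A - A| = 1 + 2·16 = 33 (matches direct enumeration: 33).

|A - A| = 33


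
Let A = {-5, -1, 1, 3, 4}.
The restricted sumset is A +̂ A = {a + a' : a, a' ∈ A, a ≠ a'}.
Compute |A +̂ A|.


Restricted sumset: A +̂ A = {a + a' : a ∈ A, a' ∈ A, a ≠ a'}.
Equivalently, take A + A and drop any sum 2a that is achievable ONLY as a + a for a ∈ A (i.e. sums representable only with equal summands).
Enumerate pairs (a, a') with a < a' (symmetric, so each unordered pair gives one sum; this covers all a ≠ a'):
  -5 + -1 = -6
  -5 + 1 = -4
  -5 + 3 = -2
  -5 + 4 = -1
  -1 + 1 = 0
  -1 + 3 = 2
  -1 + 4 = 3
  1 + 3 = 4
  1 + 4 = 5
  3 + 4 = 7
Collected distinct sums: {-6, -4, -2, -1, 0, 2, 3, 4, 5, 7}
|A +̂ A| = 10
(Reference bound: |A +̂ A| ≥ 2|A| - 3 for |A| ≥ 2, with |A| = 5 giving ≥ 7.)

|A +̂ A| = 10


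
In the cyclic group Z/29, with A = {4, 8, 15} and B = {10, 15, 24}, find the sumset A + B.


Work in Z/29Z: reduce every sum a + b modulo 29.
Enumerate all 9 pairs:
a = 4: 4+10=14, 4+15=19, 4+24=28
a = 8: 8+10=18, 8+15=23, 8+24=3
a = 15: 15+10=25, 15+15=1, 15+24=10
Distinct residues collected: {1, 3, 10, 14, 18, 19, 23, 25, 28}
|A + B| = 9 (out of 29 total residues).

A + B = {1, 3, 10, 14, 18, 19, 23, 25, 28}


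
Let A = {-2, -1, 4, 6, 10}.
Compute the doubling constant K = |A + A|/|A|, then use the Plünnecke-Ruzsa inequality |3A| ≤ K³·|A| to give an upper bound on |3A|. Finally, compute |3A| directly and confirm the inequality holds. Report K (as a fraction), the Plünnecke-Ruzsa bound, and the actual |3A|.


|A| = 5.
Step 1: Compute A + A by enumerating all 25 pairs.
A + A = {-4, -3, -2, 2, 3, 4, 5, 8, 9, 10, 12, 14, 16, 20}, so |A + A| = 14.
Step 2: Doubling constant K = |A + A|/|A| = 14/5 = 14/5 ≈ 2.8000.
Step 3: Plünnecke-Ruzsa gives |3A| ≤ K³·|A| = (2.8000)³ · 5 ≈ 109.7600.
Step 4: Compute 3A = A + A + A directly by enumerating all triples (a,b,c) ∈ A³; |3A| = 27.
Step 5: Check 27 ≤ 109.7600? Yes ✓.

K = 14/5, Plünnecke-Ruzsa bound K³|A| ≈ 109.7600, |3A| = 27, inequality holds.


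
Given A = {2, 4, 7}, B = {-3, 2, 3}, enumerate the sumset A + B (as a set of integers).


A + B = {a + b : a ∈ A, b ∈ B}.
Enumerate all |A|·|B| = 3·3 = 9 pairs (a, b) and collect distinct sums.
a = 2: 2+-3=-1, 2+2=4, 2+3=5
a = 4: 4+-3=1, 4+2=6, 4+3=7
a = 7: 7+-3=4, 7+2=9, 7+3=10
Collecting distinct sums: A + B = {-1, 1, 4, 5, 6, 7, 9, 10}
|A + B| = 8

A + B = {-1, 1, 4, 5, 6, 7, 9, 10}


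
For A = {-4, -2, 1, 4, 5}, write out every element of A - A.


A - A = {a - a' : a, a' ∈ A}.
Compute a - a' for each ordered pair (a, a'):
a = -4: -4--4=0, -4--2=-2, -4-1=-5, -4-4=-8, -4-5=-9
a = -2: -2--4=2, -2--2=0, -2-1=-3, -2-4=-6, -2-5=-7
a = 1: 1--4=5, 1--2=3, 1-1=0, 1-4=-3, 1-5=-4
a = 4: 4--4=8, 4--2=6, 4-1=3, 4-4=0, 4-5=-1
a = 5: 5--4=9, 5--2=7, 5-1=4, 5-4=1, 5-5=0
Collecting distinct values (and noting 0 appears from a-a):
A - A = {-9, -8, -7, -6, -5, -4, -3, -2, -1, 0, 1, 2, 3, 4, 5, 6, 7, 8, 9}
|A - A| = 19

A - A = {-9, -8, -7, -6, -5, -4, -3, -2, -1, 0, 1, 2, 3, 4, 5, 6, 7, 8, 9}


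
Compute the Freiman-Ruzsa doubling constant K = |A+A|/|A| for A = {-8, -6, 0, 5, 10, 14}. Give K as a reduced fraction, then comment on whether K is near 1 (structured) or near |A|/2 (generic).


|A| = 6.
Compute A + A by enumerating all 36 pairs.
A + A = {-16, -14, -12, -8, -6, -3, -1, 0, 2, 4, 5, 6, 8, 10, 14, 15, 19, 20, 24, 28}, so |A + A| = 20.
K = |A + A| / |A| = 20/6 = 10/3 ≈ 3.3333.
Reference: AP of size 6 gives K = 11/6 ≈ 1.8333; a fully generic set of size 6 gives K ≈ 3.5000.

|A| = 6, |A + A| = 20, K = 20/6 = 10/3.


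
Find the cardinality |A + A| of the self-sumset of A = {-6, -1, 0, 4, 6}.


A + A = {a + a' : a, a' ∈ A}; |A| = 5.
General bounds: 2|A| - 1 ≤ |A + A| ≤ |A|(|A|+1)/2, i.e. 9 ≤ |A + A| ≤ 15.
Lower bound 2|A|-1 is attained iff A is an arithmetic progression.
Enumerate sums a + a' for a ≤ a' (symmetric, so this suffices):
a = -6: -6+-6=-12, -6+-1=-7, -6+0=-6, -6+4=-2, -6+6=0
a = -1: -1+-1=-2, -1+0=-1, -1+4=3, -1+6=5
a = 0: 0+0=0, 0+4=4, 0+6=6
a = 4: 4+4=8, 4+6=10
a = 6: 6+6=12
Distinct sums: {-12, -7, -6, -2, -1, 0, 3, 4, 5, 6, 8, 10, 12}
|A + A| = 13

|A + A| = 13


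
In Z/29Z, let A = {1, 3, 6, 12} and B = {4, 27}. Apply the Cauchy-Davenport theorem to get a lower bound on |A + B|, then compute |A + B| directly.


Cauchy-Davenport: |A + B| ≥ min(p, |A| + |B| - 1) for A, B nonempty in Z/pZ.
|A| = 4, |B| = 2, p = 29.
CD lower bound = min(29, 4 + 2 - 1) = min(29, 5) = 5.
Compute A + B mod 29 directly:
a = 1: 1+4=5, 1+27=28
a = 3: 3+4=7, 3+27=1
a = 6: 6+4=10, 6+27=4
a = 12: 12+4=16, 12+27=10
A + B = {1, 4, 5, 7, 10, 16, 28}, so |A + B| = 7.
Verify: 7 ≥ 5? Yes ✓.

CD lower bound = 5, actual |A + B| = 7.


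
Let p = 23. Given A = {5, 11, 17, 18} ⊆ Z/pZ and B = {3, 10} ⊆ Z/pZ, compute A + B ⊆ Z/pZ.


Work in Z/23Z: reduce every sum a + b modulo 23.
Enumerate all 8 pairs:
a = 5: 5+3=8, 5+10=15
a = 11: 11+3=14, 11+10=21
a = 17: 17+3=20, 17+10=4
a = 18: 18+3=21, 18+10=5
Distinct residues collected: {4, 5, 8, 14, 15, 20, 21}
|A + B| = 7 (out of 23 total residues).

A + B = {4, 5, 8, 14, 15, 20, 21}


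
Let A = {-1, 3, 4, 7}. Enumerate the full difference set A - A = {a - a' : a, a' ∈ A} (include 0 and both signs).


A - A = {a - a' : a, a' ∈ A}.
Compute a - a' for each ordered pair (a, a'):
a = -1: -1--1=0, -1-3=-4, -1-4=-5, -1-7=-8
a = 3: 3--1=4, 3-3=0, 3-4=-1, 3-7=-4
a = 4: 4--1=5, 4-3=1, 4-4=0, 4-7=-3
a = 7: 7--1=8, 7-3=4, 7-4=3, 7-7=0
Collecting distinct values (and noting 0 appears from a-a):
A - A = {-8, -5, -4, -3, -1, 0, 1, 3, 4, 5, 8}
|A - A| = 11

A - A = {-8, -5, -4, -3, -1, 0, 1, 3, 4, 5, 8}


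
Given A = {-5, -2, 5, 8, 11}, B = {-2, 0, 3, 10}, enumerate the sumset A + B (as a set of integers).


A + B = {a + b : a ∈ A, b ∈ B}.
Enumerate all |A|·|B| = 5·4 = 20 pairs (a, b) and collect distinct sums.
a = -5: -5+-2=-7, -5+0=-5, -5+3=-2, -5+10=5
a = -2: -2+-2=-4, -2+0=-2, -2+3=1, -2+10=8
a = 5: 5+-2=3, 5+0=5, 5+3=8, 5+10=15
a = 8: 8+-2=6, 8+0=8, 8+3=11, 8+10=18
a = 11: 11+-2=9, 11+0=11, 11+3=14, 11+10=21
Collecting distinct sums: A + B = {-7, -5, -4, -2, 1, 3, 5, 6, 8, 9, 11, 14, 15, 18, 21}
|A + B| = 15

A + B = {-7, -5, -4, -2, 1, 3, 5, 6, 8, 9, 11, 14, 15, 18, 21}


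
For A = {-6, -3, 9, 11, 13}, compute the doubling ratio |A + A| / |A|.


|A| = 5.
Compute A + A by enumerating all 25 pairs.
A + A = {-12, -9, -6, 3, 5, 6, 7, 8, 10, 18, 20, 22, 24, 26}, so |A + A| = 14.
K = |A + A| / |A| = 14/5 (already in lowest terms) ≈ 2.8000.
Reference: AP of size 5 gives K = 9/5 ≈ 1.8000; a fully generic set of size 5 gives K ≈ 3.0000.

|A| = 5, |A + A| = 14, K = 14/5.


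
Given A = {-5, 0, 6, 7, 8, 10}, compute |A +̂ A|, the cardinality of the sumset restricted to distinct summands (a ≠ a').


Restricted sumset: A +̂ A = {a + a' : a ∈ A, a' ∈ A, a ≠ a'}.
Equivalently, take A + A and drop any sum 2a that is achievable ONLY as a + a for a ∈ A (i.e. sums representable only with equal summands).
Enumerate pairs (a, a') with a < a' (symmetric, so each unordered pair gives one sum; this covers all a ≠ a'):
  -5 + 0 = -5
  -5 + 6 = 1
  -5 + 7 = 2
  -5 + 8 = 3
  -5 + 10 = 5
  0 + 6 = 6
  0 + 7 = 7
  0 + 8 = 8
  0 + 10 = 10
  6 + 7 = 13
  6 + 8 = 14
  6 + 10 = 16
  7 + 8 = 15
  7 + 10 = 17
  8 + 10 = 18
Collected distinct sums: {-5, 1, 2, 3, 5, 6, 7, 8, 10, 13, 14, 15, 16, 17, 18}
|A +̂ A| = 15
(Reference bound: |A +̂ A| ≥ 2|A| - 3 for |A| ≥ 2, with |A| = 6 giving ≥ 9.)

|A +̂ A| = 15
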